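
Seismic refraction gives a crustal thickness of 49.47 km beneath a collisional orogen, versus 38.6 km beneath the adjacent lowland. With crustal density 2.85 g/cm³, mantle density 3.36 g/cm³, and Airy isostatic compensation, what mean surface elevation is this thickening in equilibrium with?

1.65 km

Excess crust Δ = 49.47 km − 38.6 km = 10.87 km, split between elevation h and root r with h + r = Δ.
Airy balance ρ_c h = (ρ_m − ρ_c) r gives r = h ρ_c/(ρ_m − ρ_c), so h (1 + ρ_c/(ρ_m − ρ_c)) = Δ, i.e. h = Δ (ρ_m − ρ_c)/ρ_m.
h = 10.87 km × 0.51/3.36 = 1.65 km.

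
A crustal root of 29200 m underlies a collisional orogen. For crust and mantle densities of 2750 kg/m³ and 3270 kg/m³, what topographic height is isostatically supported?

Isostatic balance requires: ρ_c h = (ρ_m − ρ_c) r.
h = r (ρ_m − ρ_c) / ρ_c = 29200 m × (3270 − 2750) / 2750 = 5520 m.

5520 m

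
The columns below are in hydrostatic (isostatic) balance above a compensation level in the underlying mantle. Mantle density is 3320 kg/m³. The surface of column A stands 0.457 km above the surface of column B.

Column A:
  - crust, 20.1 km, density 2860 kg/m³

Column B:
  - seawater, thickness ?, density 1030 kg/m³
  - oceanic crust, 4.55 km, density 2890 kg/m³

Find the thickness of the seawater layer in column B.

2.52 km

Take the compensation level at the base of the deeper column (depth z_c below the surface of column A) and equate Σ ρ_i t_i down to z_c; mantle fills any gap and the z_c terms cancel.
Column A: 20.1×2860 + (z_c − 20.1)×3320
Column B: 0.457×0 + x×1030 + 4.55×2890 + (z_c − 0.457 − 4.55 − x)×3320
The z_c×3320 term appears on both sides and cancels. Collect the known terms of each column as K = Σ(ρt)_known − 3320 × (depth of known layers): K_A = 57486 − 3320×20.1 = −9246; K_B = 13149.5 − 3320×(0.457 + 4.55) = −3473.74.
Balance: K_A = K_B − x×(3320 − 1030), so x = (K_B − K_A)/(3320 − 1030) = 5772.26/2290 = 2.52 km.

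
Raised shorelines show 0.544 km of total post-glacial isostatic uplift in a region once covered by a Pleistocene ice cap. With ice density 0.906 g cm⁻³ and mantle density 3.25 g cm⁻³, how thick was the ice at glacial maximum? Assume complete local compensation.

u = t ρ_ice/ρ_m → t = u ρ_m/ρ_ice = 0.544 km × 3.25/0.906 = 1.95 km.

1.95 km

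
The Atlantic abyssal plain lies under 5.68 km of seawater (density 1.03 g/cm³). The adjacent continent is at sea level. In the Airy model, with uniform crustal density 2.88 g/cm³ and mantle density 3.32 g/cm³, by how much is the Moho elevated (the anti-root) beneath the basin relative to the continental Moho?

Balancing pressure at the compensation depth: replacing crust with seawater at the top is compensated by replacing crust with mantle at the base: d (ρ_c − ρ_w) = a (ρ_m − ρ_c).
a = d (ρ_c − ρ_w)/(ρ_m − ρ_c) = 5.68 km × 1.85/0.44 = 23.9 km.

23.9 km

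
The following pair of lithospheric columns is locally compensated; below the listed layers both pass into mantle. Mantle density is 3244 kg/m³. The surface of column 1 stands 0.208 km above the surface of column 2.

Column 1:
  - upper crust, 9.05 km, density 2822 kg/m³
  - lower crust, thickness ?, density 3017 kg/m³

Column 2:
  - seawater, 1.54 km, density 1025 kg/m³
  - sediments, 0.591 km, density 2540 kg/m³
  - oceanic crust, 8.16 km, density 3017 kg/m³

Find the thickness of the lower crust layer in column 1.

Take the compensation level at the base of the deeper column (depth z_c below the surface of column 1) and equate Σ ρ_i t_i down to z_c; mantle fills any gap and the z_c terms cancel.
Column 1: 9.05×2822 + x×3017 + (z_c − 9.05 − x)×3244
Column 2: 0.208×0 + 1.54×1025 + 0.591×2540 + 8.16×3017 + (z_c − 0.208 − 10.291)×3244
The z_c×3244 term appears on both sides and cancels. Collect the known terms of each column as K = Σ(ρt)_known − 3244 × (depth of known layers): K_1 = 25539.1 − 3244×9.05 = −3819.1; K_2 = 27698.36 − 3244×(0.208 + 10.291) = −6360.396.
Balance: K_1 − x×(3244 − 3017) = K_2, so x = (K_1 − K_2)/(3244 − 3017) = 2541.3/227 = 11.2 km.

11.2 km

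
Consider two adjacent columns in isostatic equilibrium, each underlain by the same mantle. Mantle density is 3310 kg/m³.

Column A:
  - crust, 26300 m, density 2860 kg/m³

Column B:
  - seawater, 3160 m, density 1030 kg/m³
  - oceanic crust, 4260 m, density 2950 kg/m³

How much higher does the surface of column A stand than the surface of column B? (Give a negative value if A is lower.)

936 m

For any compensation level in the mantle, the mantle terms cancel and isostasy reduces to e = (Σt_A − Σt_B) − (Σ(ρt)_A − Σ(ρt)_B) / ρ_m.
Σt_A = 26300 m; Σt_B = 7420 m; Σ(ρt)_A = 75218000; Σ(ρt)_B = 15821800 (in m·kg/m³).
e = (26300 − 7420) − (75218000 − 15821800) / 3310 = 936 m.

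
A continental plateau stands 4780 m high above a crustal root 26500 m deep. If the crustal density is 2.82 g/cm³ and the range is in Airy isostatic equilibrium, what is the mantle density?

Airy balance: ρ_c h = (ρ_m − ρ_c) r → ρ_m = ρ_c (1 + h/r).
ρ_m = 2.82 × (1 + 4780 m/26500 m) = 3.33 g/cm³.

3.33 g/cm³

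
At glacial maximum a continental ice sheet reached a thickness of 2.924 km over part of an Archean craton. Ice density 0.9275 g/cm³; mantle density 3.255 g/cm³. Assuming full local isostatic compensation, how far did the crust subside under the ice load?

Equating mass per unit area of the two columns: the ice load ρ_ice t is balanced by mantle displaced below, ρ_m s.
s = t ρ_ice / ρ_m = 2.924 km × 0.9275/3.255 = 0.833 km.

0.833 km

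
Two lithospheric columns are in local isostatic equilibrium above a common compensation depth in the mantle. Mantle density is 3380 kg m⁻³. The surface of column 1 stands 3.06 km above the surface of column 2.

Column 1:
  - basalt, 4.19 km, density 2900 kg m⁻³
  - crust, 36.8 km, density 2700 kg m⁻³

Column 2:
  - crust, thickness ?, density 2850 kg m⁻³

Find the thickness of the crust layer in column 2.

31.5 km

Take the compensation level at the base of the deeper column (depth z_c below the surface of column 1) and equate Σ ρ_i t_i down to z_c; mantle fills any gap and the z_c terms cancel.
Column 1: 4.19×2900 + 36.8×2700 + (z_c − 40.99)×3380
Column 2: 3.06×0 + x×2850 + (z_c − 3.06 − 0 − x)×3380
The z_c×3380 term appears on both sides and cancels. Collect the known terms of each column as K = Σ(ρt)_known − 3380 × (depth of known layers): K_1 = 111511 − 3380×40.99 = −27035.2; K_2 = 0 − 3380×(3.06 + 0) = −10342.8.
Balance: K_1 = K_2 − x×(3380 − 2850), so x = (K_2 − K_1)/(3380 − 2850) = 16692.4/530 = 31.5 km.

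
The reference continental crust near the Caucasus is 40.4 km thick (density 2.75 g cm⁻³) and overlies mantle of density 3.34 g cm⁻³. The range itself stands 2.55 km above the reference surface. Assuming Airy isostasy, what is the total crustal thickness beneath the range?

Root depth r = h ρ_c / (ρ_m − ρ_c) = 2.55 km × 2.75 / 0.59 = 11.89 km.
Total thickness = T + h + r = 40.4 km + 2.55 km + 11.89 km = 54.8 km.

54.8 km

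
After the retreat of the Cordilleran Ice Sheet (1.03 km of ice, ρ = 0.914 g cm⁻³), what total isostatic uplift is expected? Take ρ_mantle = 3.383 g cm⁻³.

Removing the load lets mantle flow back in; uplift u satisfies ρ_ice t = ρ_m u.
u = t ρ_ice/ρ_m = 1.03 km × 0.914/3.383 = 0.278 km.

0.278 km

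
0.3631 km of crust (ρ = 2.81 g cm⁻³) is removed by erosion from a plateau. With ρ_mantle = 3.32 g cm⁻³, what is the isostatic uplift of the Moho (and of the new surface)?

0.307 km

Unloading: uplift u = e ρ_c/ρ_m = 0.3631 km × 2.81/3.32 = 0.307 km.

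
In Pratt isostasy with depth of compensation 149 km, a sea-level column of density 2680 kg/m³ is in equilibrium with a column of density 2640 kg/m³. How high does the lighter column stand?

2.26 km

ρ_ref D = ρ (D + h) → h = D (ρ_ref − ρ)/ρ.
h = 149 km × (2680 − 2640)/2640 = 2.26 km.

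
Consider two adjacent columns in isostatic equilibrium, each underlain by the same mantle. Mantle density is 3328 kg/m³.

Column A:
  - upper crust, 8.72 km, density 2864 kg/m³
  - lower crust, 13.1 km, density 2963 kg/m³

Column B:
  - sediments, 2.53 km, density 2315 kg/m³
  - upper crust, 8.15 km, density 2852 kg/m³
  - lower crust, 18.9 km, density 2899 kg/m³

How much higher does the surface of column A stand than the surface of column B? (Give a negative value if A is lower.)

−1.72 km

For any compensation level in the mantle, the mantle terms cancel and isostasy reduces to e = (Σt_A − Σt_B) − (Σ(ρt)_A − Σ(ρt)_B) / ρ_m.
Σt_A = 21.82 km; Σt_B = 29.58 km; Σ(ρt)_A = 63789.38; Σ(ρt)_B = 83891.85 (in km·kg/m³).
e = (21.82 − 29.58) − (63789.38 − 83891.85) / 3328 = −1.72 km.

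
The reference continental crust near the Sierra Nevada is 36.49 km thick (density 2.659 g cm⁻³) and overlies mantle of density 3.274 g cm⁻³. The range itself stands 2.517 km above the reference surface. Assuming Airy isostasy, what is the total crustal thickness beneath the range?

49.9 km

Root depth r = h ρ_c / (ρ_m − ρ_c) = 2.517 km × 2.659 / 0.615 = 10.88 km.
Total thickness = T + h + r = 36.49 km + 2.517 km + 10.88 km = 49.9 km.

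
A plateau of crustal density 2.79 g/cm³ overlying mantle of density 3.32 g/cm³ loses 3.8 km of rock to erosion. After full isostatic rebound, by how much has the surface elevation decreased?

0.607 km

Rebound u = e ρ_c/ρ_m = 3.8 km × 2.79/3.32 = 3.193 km.
Net surface drop = e − u = 3.8 km − 3.193 km = e (ρ_m − ρ_c)/ρ_m = 0.607 km.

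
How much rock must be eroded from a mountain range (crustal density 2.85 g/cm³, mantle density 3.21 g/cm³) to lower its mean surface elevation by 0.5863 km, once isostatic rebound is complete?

Net drop Δ = e − u = e − e ρ_c/ρ_m = e (ρ_m − ρ_c)/ρ_m.
e = Δ ρ_m/(ρ_m − ρ_c) = 0.5863 km × 3.21/0.36 = 5.23 km.

5.23 km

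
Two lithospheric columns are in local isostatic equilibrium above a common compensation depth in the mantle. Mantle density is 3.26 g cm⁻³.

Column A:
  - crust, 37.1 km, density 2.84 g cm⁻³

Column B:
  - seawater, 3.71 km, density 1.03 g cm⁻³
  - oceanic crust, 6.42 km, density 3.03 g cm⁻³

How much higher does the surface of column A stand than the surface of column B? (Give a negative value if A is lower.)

1.79 km

For any compensation level in the mantle, the mantle terms cancel and isostasy reduces to e = (Σt_A − Σt_B) − (Σ(ρt)_A − Σ(ρt)_B) / ρ_m.
Σt_A = 37.1 km; Σt_B = 10.13 km; Σ(ρt)_A = 105.364; Σ(ρt)_B = 23.2739 (in km·g cm⁻³).
e = (37.1 − 10.13) − (105.364 − 23.2739) / 3.26 = 1.79 km.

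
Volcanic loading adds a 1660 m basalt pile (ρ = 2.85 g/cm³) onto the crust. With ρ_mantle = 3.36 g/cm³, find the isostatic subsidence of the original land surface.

1410 m

Subaerial loading: s = t ρ_load / ρ_m.
s = 1660 m × 2.85/3.36 = 1410 m.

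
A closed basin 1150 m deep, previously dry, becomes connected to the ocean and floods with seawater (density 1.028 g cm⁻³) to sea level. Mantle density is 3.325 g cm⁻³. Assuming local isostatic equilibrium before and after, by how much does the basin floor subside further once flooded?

After flooding the water column is d + s deep. Its weight must equal the weight of mantle displaced by the extra subsidence s: (d + s) ρ_w = s ρ_m.
s = d ρ_w / (ρ_m − ρ_w) = 1150 m × 1.028/(3.325 − 1.028) = 515 m.

515 m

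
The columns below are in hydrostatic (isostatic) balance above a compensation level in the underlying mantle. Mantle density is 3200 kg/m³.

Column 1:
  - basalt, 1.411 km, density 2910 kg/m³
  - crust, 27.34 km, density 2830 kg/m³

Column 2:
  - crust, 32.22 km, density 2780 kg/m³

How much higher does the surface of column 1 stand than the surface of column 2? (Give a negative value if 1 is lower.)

−0.94 km

For any compensation level in the mantle, the mantle terms cancel and isostasy reduces to e = (Σt_1 − Σt_2) − (Σ(ρt)_1 − Σ(ρt)_2) / ρ_m.
Σt_1 = 28.751 km; Σt_2 = 32.22 km; Σ(ρt)_1 = 81478.21; Σ(ρt)_2 = 89571.6 (in km·kg/m³).
e = (28.751 − 32.22) − (81478.21 − 89571.6) / 3200 = −0.94 km.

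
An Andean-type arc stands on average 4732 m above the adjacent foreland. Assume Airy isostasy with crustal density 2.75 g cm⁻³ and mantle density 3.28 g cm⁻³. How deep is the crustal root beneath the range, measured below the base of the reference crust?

24600 m

Isostatic balance requires: the weight of the topography is balanced by the buoyancy of the root, ρ_c h = (ρ_m − ρ_c) r.
r = h · ρ_c / (ρ_m − ρ_c) = 4732 m × 2.75 / (3.28 − 2.75) = 24600 m.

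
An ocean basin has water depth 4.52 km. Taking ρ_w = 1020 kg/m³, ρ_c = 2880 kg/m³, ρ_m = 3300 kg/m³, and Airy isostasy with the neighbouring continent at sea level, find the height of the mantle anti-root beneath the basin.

By Archimedes' principle applied to the lithosphere: replacing crust with seawater at the top is compensated by replacing crust with mantle at the base: d (ρ_c − ρ_w) = a (ρ_m − ρ_c).
a = d (ρ_c − ρ_w)/(ρ_m − ρ_c) = 4.52 km × 1860/420 = 20 km.

20 km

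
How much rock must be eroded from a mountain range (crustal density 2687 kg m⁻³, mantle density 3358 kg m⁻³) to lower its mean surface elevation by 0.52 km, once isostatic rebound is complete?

Net drop Δ = e − u = e − e ρ_c/ρ_m = e (ρ_m − ρ_c)/ρ_m.
e = Δ ρ_m/(ρ_m − ρ_c) = 0.52 km × 3358/671 = 2.6 km.

2.6 km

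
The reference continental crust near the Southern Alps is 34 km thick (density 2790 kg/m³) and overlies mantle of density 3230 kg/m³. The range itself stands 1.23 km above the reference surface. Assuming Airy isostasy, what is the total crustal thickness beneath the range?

43 km

Root depth r = h ρ_c / (ρ_m − ρ_c) = 1.23 km × 2790 / 440 = 7.799 km.
Total thickness = T + h + r = 34 km + 1.23 km + 7.799 km = 43 km.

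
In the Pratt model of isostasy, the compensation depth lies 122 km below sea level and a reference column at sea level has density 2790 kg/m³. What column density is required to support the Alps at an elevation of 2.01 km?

Pratt balance: ρ_ref D = ρ (D + h).
ρ = ρ_ref D/(D + h) = 2790 × 122 km/(122 km + 2.01 km) = 2740 kg/m³.

2740 kg/m³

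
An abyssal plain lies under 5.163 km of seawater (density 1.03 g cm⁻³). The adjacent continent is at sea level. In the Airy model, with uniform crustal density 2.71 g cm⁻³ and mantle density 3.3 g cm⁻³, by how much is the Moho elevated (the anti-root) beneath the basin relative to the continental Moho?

Equating mass per unit area of the two columns: replacing crust with seawater at the top is compensated by replacing crust with mantle at the base: d (ρ_c − ρ_w) = a (ρ_m − ρ_c).
a = d (ρ_c − ρ_w)/(ρ_m − ρ_c) = 5.163 km × 1.68/0.59 = 14.7 km.

14.7 km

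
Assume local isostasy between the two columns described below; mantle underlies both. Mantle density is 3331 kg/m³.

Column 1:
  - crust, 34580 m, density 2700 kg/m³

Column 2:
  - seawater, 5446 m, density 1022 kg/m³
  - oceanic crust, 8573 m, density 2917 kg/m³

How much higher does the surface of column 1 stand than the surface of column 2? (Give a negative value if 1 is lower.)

For any compensation level in the mantle, the mantle terms cancel and isostasy reduces to e = (Σt_1 − Σt_2) − (Σ(ρt)_1 − Σ(ρt)_2) / ρ_m.
Σt_1 = 34580 m; Σt_2 = 14019 m; Σ(ρt)_1 = 93366000; Σ(ρt)_2 = 30573253 (in m·kg/m³).
e = (34580 − 14019) − (93366000 − 30573253) / 3331 = 1710 m.

1710 m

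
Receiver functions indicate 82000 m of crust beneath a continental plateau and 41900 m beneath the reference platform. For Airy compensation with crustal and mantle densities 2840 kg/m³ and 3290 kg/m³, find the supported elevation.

5480 m

Excess crust Δ = 82000 m − 41900 m = 40100 m, split between elevation h and root r with h + r = Δ.
Airy balance ρ_c h = (ρ_m − ρ_c) r gives r = h ρ_c/(ρ_m − ρ_c), so h (1 + ρ_c/(ρ_m − ρ_c)) = Δ, i.e. h = Δ (ρ_m − ρ_c)/ρ_m.
h = 40100 m × 450/3290 = 5480 m.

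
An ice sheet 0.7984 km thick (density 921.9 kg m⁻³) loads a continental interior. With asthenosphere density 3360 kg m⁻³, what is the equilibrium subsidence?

Balancing pressure at the compensation depth: the ice load ρ_ice t is balanced by mantle displaced below, ρ_m s.
s = t ρ_ice / ρ_m = 0.7984 km × 921.9/3360 = 0.219 km.

0.219 km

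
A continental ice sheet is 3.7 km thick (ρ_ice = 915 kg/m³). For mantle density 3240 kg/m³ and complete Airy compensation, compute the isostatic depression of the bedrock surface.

1.04 km

By Archimedes' principle applied to the lithosphere: the ice load ρ_ice t is balanced by mantle displaced below, ρ_m s.
s = t ρ_ice / ρ_m = 3.7 km × 915/3240 = 1.04 km.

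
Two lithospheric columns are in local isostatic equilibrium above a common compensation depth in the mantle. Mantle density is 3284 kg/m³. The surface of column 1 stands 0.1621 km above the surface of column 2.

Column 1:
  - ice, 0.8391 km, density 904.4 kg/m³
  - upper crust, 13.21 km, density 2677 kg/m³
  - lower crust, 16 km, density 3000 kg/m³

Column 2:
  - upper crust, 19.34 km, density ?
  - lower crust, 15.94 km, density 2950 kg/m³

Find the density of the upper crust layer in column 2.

2830 kg/m³

Take the compensation level at the base of the deeper column (depth z_c below the surface of column 1) and equate Σ ρ_i t_i down to z_c; mantle fills any gap and the z_c terms cancel.
Column 1: 0.8391×904.4 + 13.21×2677 + 16×3000 + (z_c − 30.0491)×3284
Column 2: 0.1621×0 + 19.34×ρ + 15.94×2950 + (z_c − 0.1621 − 35.28)×3284
The z_c×3284 term appears on both sides and cancels. Collect the known terms of each column as K = Σ(ρt)_known − 3284 × (depth of known layers): K_1 = 84122.052 − 3284×30.0491 = −14559.1924; K_2 = 47023 − 3284×(0.1621 + 35.28) = −69368.8564.
Balance: K_1 = K_2 + 19.34×ρ, so ρ = (K_1 − K_2)/19.34 = 54809.7/19.34 = 2830 kg/m³.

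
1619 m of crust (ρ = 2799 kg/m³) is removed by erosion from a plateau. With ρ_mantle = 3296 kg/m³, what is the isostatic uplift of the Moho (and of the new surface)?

1370 m

Unloading: uplift u = e ρ_c/ρ_m = 1619 m × 2799/3296 = 1370 m.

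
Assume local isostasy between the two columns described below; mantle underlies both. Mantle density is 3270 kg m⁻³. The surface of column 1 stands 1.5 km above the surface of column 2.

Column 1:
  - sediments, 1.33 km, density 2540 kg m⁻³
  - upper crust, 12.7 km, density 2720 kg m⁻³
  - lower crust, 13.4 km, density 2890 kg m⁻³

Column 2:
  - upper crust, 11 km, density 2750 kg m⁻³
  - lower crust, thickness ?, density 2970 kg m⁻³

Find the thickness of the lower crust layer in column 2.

8.08 km

Take the compensation level at the base of the deeper column (depth z_c below the surface of column 1) and equate Σ ρ_i t_i down to z_c; mantle fills any gap and the z_c terms cancel.
Column 1: 1.33×2540 + 12.7×2720 + 13.4×2890 + (z_c − 27.43)×3270
Column 2: 1.5×0 + 11×2750 + x×2970 + (z_c − 1.5 − 11 − x)×3270
The z_c×3270 term appears on both sides and cancels. Collect the known terms of each column as K = Σ(ρt)_known − 3270 × (depth of known layers): K_1 = 76648.2 − 3270×27.43 = −13047.9; K_2 = 30250 − 3270×(1.5 + 11) = −10625.
Balance: K_1 = K_2 − x×(3270 − 2970), so x = (K_2 − K_1)/(3270 − 2970) = 2422.9/300 = 8.08 km.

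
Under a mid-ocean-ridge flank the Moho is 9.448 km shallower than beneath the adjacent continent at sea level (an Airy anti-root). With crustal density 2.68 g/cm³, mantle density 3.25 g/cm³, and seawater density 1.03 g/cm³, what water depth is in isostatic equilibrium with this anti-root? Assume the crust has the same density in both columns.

3.26 km

Replacing a thickness d of crust by seawater at the top must be balanced by replacing crust with mantle at the base: d (ρ_c − ρ_w) = a (ρ_m − ρ_c).
d = a (ρ_m − ρ_c)/(ρ_c − ρ_w) = 9.448 km × 0.57/1.65 = 3.26 km.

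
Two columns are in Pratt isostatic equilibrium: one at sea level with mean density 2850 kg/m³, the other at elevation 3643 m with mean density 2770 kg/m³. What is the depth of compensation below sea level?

126000 m

ρ_ref D = ρ (D + h) → D (ρ_ref − ρ) = ρ h.
D = ρ h/(ρ_ref − ρ) = 2770 × 3643 m/(2850 − 2770) = 126000 m.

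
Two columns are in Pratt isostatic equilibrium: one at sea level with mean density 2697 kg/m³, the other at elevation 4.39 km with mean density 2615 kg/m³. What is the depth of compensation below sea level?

ρ_ref D = ρ (D + h) → D (ρ_ref − ρ) = ρ h.
D = ρ h/(ρ_ref − ρ) = 2615 × 4.39 km/(2697 − 2615) = 140 km.

140 km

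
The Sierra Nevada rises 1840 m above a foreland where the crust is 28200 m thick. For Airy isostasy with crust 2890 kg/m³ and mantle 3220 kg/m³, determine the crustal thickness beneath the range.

Root depth r = h ρ_c / (ρ_m − ρ_c) = 1840 m × 2890 / 330 = 16110 m.
Total thickness = T + h + r = 28200 m + 1840 m + 16110 m = 46200 m.

46200 m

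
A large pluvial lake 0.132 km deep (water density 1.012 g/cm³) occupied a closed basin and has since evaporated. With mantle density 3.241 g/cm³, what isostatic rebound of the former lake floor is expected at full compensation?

0.0412 km

u = d ρ_w/ρ_m = 0.132 km × 1.012/3.241 = 0.0412 km.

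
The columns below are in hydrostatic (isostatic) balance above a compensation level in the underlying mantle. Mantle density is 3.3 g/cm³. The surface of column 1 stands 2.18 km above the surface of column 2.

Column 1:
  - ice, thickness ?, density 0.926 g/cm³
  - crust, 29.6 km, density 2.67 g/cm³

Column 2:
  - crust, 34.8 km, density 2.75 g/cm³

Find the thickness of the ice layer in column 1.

3.24 km

Take the compensation level at the base of the deeper column (depth z_c below the surface of column 1) and equate Σ ρ_i t_i down to z_c; mantle fills any gap and the z_c terms cancel.
Column 1: x×0.926 + 29.6×2.67 + (z_c − 29.6 − x)×3.3
Column 2: 2.18×0 + 34.8×2.75 + (z_c − 2.18 − 34.8)×3.3
The z_c×3.3 term appears on both sides and cancels. Collect the known terms of each column as K = Σ(ρt)_known − 3.3 × (depth of known layers): K_1 = 79.032 − 3.3×29.6 = −18.648; K_2 = 95.7 − 3.3×(2.18 + 34.8) = −26.334.
Balance: K_1 − x×(3.3 − 0.926) = K_2, so x = (K_1 − K_2)/(3.3 − 0.926) = 7.686/2.374 = 3.24 km.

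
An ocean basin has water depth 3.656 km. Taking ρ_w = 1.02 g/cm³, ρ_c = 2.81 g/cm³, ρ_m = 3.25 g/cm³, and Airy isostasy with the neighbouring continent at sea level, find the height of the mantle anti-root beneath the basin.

For local isostatic compensation: replacing crust with seawater at the top is compensated by replacing crust with mantle at the base: d (ρ_c − ρ_w) = a (ρ_m − ρ_c).
a = d (ρ_c − ρ_w)/(ρ_m − ρ_c) = 3.656 km × 1.79/0.44 = 14.9 km.

14.9 km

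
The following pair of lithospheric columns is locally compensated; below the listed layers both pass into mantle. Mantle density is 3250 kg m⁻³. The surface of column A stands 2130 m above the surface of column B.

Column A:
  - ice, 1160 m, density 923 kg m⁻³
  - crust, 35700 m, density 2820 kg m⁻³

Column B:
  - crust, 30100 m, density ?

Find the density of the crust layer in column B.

Take the compensation level at the base of the deeper column (depth z_c below the surface of column A) and equate Σ ρ_i t_i down to z_c; mantle fills any gap and the z_c terms cancel.
Column A: 1160×923 + 35700×2820 + (z_c − 36860)×3250
Column B: 2130×0 + 30100×ρ + (z_c − 2130 − 30100)×3250
The z_c×3250 term appears on both sides and cancels. Collect the known terms of each column as K = Σ(ρt)_known − 3250 × (depth of known layers): K_A = 101744680 − 3250×36860 = −18050320; K_B = 0 − 3250×(2130 + 30100) = −104747500.
Balance: K_A = K_B + 30100×ρ, so ρ = (K_A − K_B)/30100 = 86697200/30100 = 2880 kg m⁻³.

2880 kg m⁻³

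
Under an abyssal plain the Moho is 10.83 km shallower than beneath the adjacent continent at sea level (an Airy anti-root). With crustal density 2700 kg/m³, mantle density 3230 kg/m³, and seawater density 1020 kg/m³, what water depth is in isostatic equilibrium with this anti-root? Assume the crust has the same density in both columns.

Replacing a thickness d of crust by seawater at the top must be balanced by replacing crust with mantle at the base: d (ρ_c − ρ_w) = a (ρ_m − ρ_c).
d = a (ρ_m − ρ_c)/(ρ_c − ρ_w) = 10.83 km × 530/1680 = 3.42 km.

3.42 km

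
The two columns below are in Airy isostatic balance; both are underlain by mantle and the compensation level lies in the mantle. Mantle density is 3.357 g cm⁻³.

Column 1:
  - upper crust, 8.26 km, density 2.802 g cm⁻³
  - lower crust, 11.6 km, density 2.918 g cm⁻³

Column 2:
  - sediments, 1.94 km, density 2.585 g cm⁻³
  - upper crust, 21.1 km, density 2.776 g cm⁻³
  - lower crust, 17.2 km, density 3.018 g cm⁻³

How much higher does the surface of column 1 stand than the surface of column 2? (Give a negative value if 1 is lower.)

−2.95 km

For any compensation level in the mantle, the mantle terms cancel and isostasy reduces to e = (Σt_1 − Σt_2) − (Σ(ρt)_1 − Σ(ρt)_2) / ρ_m.
Σt_1 = 19.86 km; Σt_2 = 40.24 km; Σ(ρt)_1 = 56.99332; Σ(ρt)_2 = 115.4981 (in km·g cm⁻³).
e = (19.86 − 40.24) − (56.99332 − 115.4981) / 3.357 = −2.95 km.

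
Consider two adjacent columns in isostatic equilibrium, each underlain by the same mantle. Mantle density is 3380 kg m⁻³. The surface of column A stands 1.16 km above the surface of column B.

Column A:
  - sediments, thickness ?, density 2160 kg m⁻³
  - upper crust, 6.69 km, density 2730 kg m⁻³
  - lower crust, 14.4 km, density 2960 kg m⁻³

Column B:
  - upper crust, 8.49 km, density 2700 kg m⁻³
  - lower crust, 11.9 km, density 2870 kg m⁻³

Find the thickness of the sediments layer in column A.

4.4 km

Take the compensation level at the base of the deeper column (depth z_c below the surface of column A) and equate Σ ρ_i t_i down to z_c; mantle fills any gap and the z_c terms cancel.
Column A: x×2160 + 6.69×2730 + 14.4×2960 + (z_c − 21.09 − x)×3380
Column B: 1.16×0 + 8.49×2700 + 11.9×2870 + (z_c − 1.16 − 20.39)×3380
The z_c×3380 term appears on both sides and cancels. Collect the known terms of each column as K = Σ(ρt)_known − 3380 × (depth of known layers): K_A = 60887.7 − 3380×21.09 = −10396.5; K_B = 57076 − 3380×(1.16 + 20.39) = −15763.
Balance: K_A − x×(3380 − 2160) = K_B, so x = (K_A − K_B)/(3380 − 2160) = 5366.5/1220 = 4.4 km.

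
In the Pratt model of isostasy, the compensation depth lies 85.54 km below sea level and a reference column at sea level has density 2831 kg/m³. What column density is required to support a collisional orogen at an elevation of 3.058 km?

2730 kg/m³

Pratt balance: ρ_ref D = ρ (D + h).
ρ = ρ_ref D/(D + h) = 2831 × 85.54 km/(85.54 km + 3.058 km) = 2730 kg/m³.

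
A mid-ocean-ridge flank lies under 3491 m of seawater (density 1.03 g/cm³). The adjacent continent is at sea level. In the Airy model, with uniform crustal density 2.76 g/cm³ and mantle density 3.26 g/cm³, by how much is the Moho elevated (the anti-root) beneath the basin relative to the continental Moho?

12100 m

Balancing pressure at the compensation depth: replacing crust with seawater at the top is compensated by replacing crust with mantle at the base: d (ρ_c − ρ_w) = a (ρ_m − ρ_c).
a = d (ρ_c − ρ_w)/(ρ_m − ρ_c) = 3491 m × 1.73/0.5 = 12100 m.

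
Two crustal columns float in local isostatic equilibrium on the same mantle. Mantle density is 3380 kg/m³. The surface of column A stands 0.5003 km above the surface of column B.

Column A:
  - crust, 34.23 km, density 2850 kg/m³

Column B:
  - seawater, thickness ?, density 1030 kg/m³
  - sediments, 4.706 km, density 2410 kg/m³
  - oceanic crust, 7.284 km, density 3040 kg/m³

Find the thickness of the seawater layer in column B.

4 km

Take the compensation level at the base of the deeper column (depth z_c below the surface of column A) and equate Σ ρ_i t_i down to z_c; mantle fills any gap and the z_c terms cancel.
Column A: 34.23×2850 + (z_c − 34.23)×3380
Column B: 0.5003×0 + x×1030 + 4.706×2410 + 7.284×3040 + (z_c − 0.5003 − 11.99 − x)×3380
The z_c×3380 term appears on both sides and cancels. Collect the known terms of each column as K = Σ(ρt)_known − 3380 × (depth of known layers): K_A = 97555.5 − 3380×34.23 = −18141.9; K_B = 33484.82 − 3380×(0.5003 + 11.99) = −8732.394.
Balance: K_A = K_B − x×(3380 − 1030), so x = (K_B − K_A)/(3380 − 1030) = 9409.51/2350 = 4 km.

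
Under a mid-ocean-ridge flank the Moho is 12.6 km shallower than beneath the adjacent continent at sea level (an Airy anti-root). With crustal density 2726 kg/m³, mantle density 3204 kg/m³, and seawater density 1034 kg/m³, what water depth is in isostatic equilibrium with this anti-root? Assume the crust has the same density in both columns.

Replacing a thickness d of crust by seawater at the top must be balanced by replacing crust with mantle at the base: d (ρ_c − ρ_w) = a (ρ_m − ρ_c).
d = a (ρ_m − ρ_c)/(ρ_c − ρ_w) = 12.6 km × 478/1692 = 3.56 km.

3.56 km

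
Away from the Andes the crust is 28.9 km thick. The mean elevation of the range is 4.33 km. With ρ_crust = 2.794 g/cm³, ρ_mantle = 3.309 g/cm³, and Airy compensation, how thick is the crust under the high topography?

Root depth r = h ρ_c / (ρ_m − ρ_c) = 4.33 km × 2.794 / 0.515 = 23.49 km.
Total thickness = T + h + r = 28.9 km + 4.33 km + 23.49 km = 56.7 km.

56.7 km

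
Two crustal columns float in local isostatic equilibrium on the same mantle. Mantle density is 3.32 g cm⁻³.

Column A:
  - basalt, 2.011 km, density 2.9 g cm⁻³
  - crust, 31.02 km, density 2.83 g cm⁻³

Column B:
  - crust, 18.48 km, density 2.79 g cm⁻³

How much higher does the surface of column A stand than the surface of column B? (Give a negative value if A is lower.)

For any compensation level in the mantle, the mantle terms cancel and isostasy reduces to e = (Σt_A − Σt_B) − (Σ(ρt)_A − Σ(ρt)_B) / ρ_m.
Σt_A = 33.031 km; Σt_B = 18.48 km; Σ(ρt)_A = 93.6185; Σ(ρt)_B = 51.5592 (in km·g cm⁻³).
e = (33.031 − 18.48) − (93.6185 − 51.5592) / 3.32 = 1.88 km.

1.88 km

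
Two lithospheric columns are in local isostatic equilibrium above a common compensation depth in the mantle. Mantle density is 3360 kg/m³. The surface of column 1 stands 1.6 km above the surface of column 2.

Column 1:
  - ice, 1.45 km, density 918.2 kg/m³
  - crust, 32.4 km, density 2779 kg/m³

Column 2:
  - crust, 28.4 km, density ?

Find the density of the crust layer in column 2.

Take the compensation level at the base of the deeper column (depth z_c below the surface of column 1) and equate Σ ρ_i t_i down to z_c; mantle fills any gap and the z_c terms cancel.
Column 1: 1.45×918.2 + 32.4×2779 + (z_c − 33.85)×3360
Column 2: 1.6×0 + 28.4×ρ + (z_c − 1.6 − 28.4)×3360
The z_c×3360 term appears on both sides and cancels. Collect the known terms of each column as K = Σ(ρt)_known − 3360 × (depth of known layers): K_1 = 91370.99 − 3360×33.85 = −22365.01; K_2 = 0 − 3360×(1.6 + 28.4) = −100800.
Balance: K_1 = K_2 + 28.4×ρ, so ρ = (K_1 − K_2)/28.4 = 78435/28.4 = 2760 kg/m³.

2760 kg/m³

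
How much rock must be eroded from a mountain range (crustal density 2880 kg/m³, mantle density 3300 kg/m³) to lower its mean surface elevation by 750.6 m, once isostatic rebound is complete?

5900 m

Net drop Δ = e − u = e − e ρ_c/ρ_m = e (ρ_m − ρ_c)/ρ_m.
e = Δ ρ_m/(ρ_m − ρ_c) = 750.6 m × 3300/420 = 5900 m.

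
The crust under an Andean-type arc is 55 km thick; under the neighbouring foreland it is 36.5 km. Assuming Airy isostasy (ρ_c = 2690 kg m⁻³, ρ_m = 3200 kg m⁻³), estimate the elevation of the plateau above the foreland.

2.95 km

Excess crust Δ = 55 km − 36.5 km = 18.5 km, split between elevation h and root r with h + r = Δ.
Airy balance ρ_c h = (ρ_m − ρ_c) r gives r = h ρ_c/(ρ_m − ρ_c), so h (1 + ρ_c/(ρ_m − ρ_c)) = Δ, i.e. h = Δ (ρ_m − ρ_c)/ρ_m.
h = 18.5 km × 510/3200 = 2.95 km.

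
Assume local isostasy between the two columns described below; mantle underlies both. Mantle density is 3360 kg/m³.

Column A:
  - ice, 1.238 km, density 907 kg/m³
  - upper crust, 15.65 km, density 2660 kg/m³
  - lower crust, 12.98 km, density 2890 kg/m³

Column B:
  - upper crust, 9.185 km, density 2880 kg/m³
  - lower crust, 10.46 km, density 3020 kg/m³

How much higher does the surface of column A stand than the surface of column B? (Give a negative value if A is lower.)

3.61 km

For any compensation level in the mantle, the mantle terms cancel and isostasy reduces to e = (Σt_A − Σt_B) − (Σ(ρt)_A − Σ(ρt)_B) / ρ_m.
Σt_A = 29.868 km; Σt_B = 19.645 km; Σ(ρt)_A = 80264.066; Σ(ρt)_B = 58042 (in km·kg/m³).
e = (29.868 − 19.645) − (80264.066 − 58042) / 3360 = 3.61 km.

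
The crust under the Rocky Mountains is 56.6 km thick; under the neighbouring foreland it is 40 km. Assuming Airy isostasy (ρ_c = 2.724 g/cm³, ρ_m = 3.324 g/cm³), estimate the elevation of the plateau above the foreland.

Excess crust Δ = 56.6 km − 40 km = 16.6 km, split between elevation h and root r with h + r = Δ.
Airy balance ρ_c h = (ρ_m − ρ_c) r gives r = h ρ_c/(ρ_m − ρ_c), so h (1 + ρ_c/(ρ_m − ρ_c)) = Δ, i.e. h = Δ (ρ_m − ρ_c)/ρ_m.
h = 16.6 km × 0.6/3.324 = 3 km.

3 km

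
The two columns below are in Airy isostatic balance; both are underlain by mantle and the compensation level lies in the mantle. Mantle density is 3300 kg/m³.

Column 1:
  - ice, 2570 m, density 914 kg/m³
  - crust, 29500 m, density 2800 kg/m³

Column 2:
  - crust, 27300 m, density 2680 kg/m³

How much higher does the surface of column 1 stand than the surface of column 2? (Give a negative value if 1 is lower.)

1200 m

For any compensation level in the mantle, the mantle terms cancel and isostasy reduces to e = (Σt_1 − Σt_2) − (Σ(ρt)_1 − Σ(ρt)_2) / ρ_m.
Σt_1 = 32070 m; Σt_2 = 27300 m; Σ(ρt)_1 = 84948980; Σ(ρt)_2 = 73164000 (in m·kg/m³).
e = (32070 − 27300) − (84948980 − 73164000) / 3300 = 1200 m.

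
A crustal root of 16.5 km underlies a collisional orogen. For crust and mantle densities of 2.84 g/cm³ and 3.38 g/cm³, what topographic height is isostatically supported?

3.14 km

By Archimedes' principle applied to the lithosphere: ρ_c h = (ρ_m − ρ_c) r.
h = r (ρ_m − ρ_c) / ρ_c = 16.5 km × (3.38 − 2.84) / 2.84 = 3.14 km.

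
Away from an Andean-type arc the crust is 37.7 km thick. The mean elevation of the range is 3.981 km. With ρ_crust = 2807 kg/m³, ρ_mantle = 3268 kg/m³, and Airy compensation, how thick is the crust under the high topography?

65.9 km

Root depth r = h ρ_c / (ρ_m − ρ_c) = 3.981 km × 2807 / 461 = 24.24 km.
Total thickness = T + h + r = 37.7 km + 3.981 km + 24.24 km = 65.9 km.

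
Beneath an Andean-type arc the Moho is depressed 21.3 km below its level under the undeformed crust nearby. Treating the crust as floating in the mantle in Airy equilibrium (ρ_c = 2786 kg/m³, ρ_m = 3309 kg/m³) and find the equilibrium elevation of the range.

For local isostatic compensation: ρ_c h = (ρ_m − ρ_c) r.
h = r (ρ_m − ρ_c) / ρ_c = 21.3 km × (3309 − 2786) / 2786 = 4 km.

4 km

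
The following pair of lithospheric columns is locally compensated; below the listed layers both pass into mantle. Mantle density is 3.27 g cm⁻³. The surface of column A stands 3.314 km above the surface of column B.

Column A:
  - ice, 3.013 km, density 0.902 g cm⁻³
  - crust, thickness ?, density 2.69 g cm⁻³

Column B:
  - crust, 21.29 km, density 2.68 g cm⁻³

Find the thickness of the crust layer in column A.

28 km

Take the compensation level at the base of the deeper column (depth z_c below the surface of column A) and equate Σ ρ_i t_i down to z_c; mantle fills any gap and the z_c terms cancel.
Column A: 3.013×0.902 + x×2.69 + (z_c − 3.013 − x)×3.27
Column B: 3.314×0 + 21.29×2.68 + (z_c − 3.314 − 21.29)×3.27
The z_c×3.27 term appears on both sides and cancels. Collect the known terms of each column as K = Σ(ρt)_known − 3.27 × (depth of known layers): K_A = 2.717726 − 3.27×3.013 = −7.134784; K_B = 57.0572 − 3.27×(3.314 + 21.29) = −23.39788.
Balance: K_A − x×(3.27 − 2.69) = K_B, so x = (K_A − K_B)/(3.27 − 2.69) = 16.2631/0.58 = 28 km.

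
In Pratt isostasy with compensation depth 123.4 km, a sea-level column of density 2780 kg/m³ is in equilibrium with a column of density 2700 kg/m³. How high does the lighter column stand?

3.66 km

ρ_ref D = ρ (D + h) → h = D (ρ_ref − ρ)/ρ.
h = 123.4 km × (2780 − 2700)/2700 = 3.66 km.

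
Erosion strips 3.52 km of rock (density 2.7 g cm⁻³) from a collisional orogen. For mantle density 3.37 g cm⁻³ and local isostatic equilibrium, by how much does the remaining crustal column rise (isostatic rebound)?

Unloading: uplift u = e ρ_c/ρ_m = 3.52 km × 2.7/3.37 = 2.82 km.

2.82 km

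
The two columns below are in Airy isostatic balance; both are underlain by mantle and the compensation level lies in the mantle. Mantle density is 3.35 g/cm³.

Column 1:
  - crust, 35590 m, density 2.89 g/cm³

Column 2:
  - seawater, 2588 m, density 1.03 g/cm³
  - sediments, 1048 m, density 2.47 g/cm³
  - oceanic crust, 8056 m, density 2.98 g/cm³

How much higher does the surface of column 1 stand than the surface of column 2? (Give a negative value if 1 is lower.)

For any compensation level in the mantle, the mantle terms cancel and isostasy reduces to e = (Σt_1 − Σt_2) − (Σ(ρt)_1 − Σ(ρt)_2) / ρ_m.
Σt_1 = 35590 m; Σt_2 = 11692 m; Σ(ρt)_1 = 102855.1; Σ(ρt)_2 = 29261.08 (in m·g/cm³).
e = (35590 − 11692) − (102855.1 − 29261.08) / 3.35 = 1930 m.

1930 m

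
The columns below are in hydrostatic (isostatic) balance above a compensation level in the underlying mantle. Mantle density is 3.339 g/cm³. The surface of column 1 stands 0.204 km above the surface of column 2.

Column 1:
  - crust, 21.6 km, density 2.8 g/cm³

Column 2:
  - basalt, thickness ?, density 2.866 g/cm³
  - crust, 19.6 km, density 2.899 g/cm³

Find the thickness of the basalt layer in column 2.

4.94 km

Take the compensation level at the base of the deeper column (depth z_c below the surface of column 1) and equate Σ ρ_i t_i down to z_c; mantle fills any gap and the z_c terms cancel.
Column 1: 21.6×2.8 + (z_c − 21.6)×3.339
Column 2: 0.204×0 + x×2.866 + 19.6×2.899 + (z_c − 0.204 − 19.6 − x)×3.339
The z_c×3.339 term appears on both sides and cancels. Collect the known terms of each column as K = Σ(ρt)_known − 3.339 × (depth of known layers): K_1 = 60.48 − 3.339×21.6 = −11.6424; K_2 = 56.8204 − 3.339×(0.204 + 19.6) = −9.305156.
Balance: K_1 = K_2 − x×(3.339 − 2.866), so x = (K_2 − K_1)/(3.339 − 2.866) = 2.33724/0.473 = 4.94 km.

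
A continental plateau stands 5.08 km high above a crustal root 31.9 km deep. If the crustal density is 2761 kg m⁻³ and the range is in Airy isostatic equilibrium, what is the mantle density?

Airy balance: ρ_c h = (ρ_m − ρ_c) r → ρ_m = ρ_c (1 + h/r).
ρ_m = 2761 × (1 + 5.08 km/31.9 km) = 3200 kg m⁻³.

3200 kg m⁻³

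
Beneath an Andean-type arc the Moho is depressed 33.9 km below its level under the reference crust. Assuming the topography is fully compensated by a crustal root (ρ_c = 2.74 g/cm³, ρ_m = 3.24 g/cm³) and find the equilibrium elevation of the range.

Isostatic balance requires: ρ_c h = (ρ_m − ρ_c) r.
h = r (ρ_m − ρ_c) / ρ_c = 33.9 km × (3.24 − 2.74) / 2.74 = 6.19 km.

6.19 km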